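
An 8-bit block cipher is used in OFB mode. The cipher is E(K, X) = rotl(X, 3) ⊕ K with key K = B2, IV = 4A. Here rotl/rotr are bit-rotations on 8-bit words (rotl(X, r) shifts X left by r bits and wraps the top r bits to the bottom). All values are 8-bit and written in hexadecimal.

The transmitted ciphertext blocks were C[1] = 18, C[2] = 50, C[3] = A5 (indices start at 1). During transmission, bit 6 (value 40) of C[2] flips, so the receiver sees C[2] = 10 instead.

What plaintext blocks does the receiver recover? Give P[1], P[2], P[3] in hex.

OFB decryption: S_i = E(K, S_{i−1}) with S_{0} = IV; P_i = C_i ⊕ S_i.
Only C[2] changed, to 10. In OFB, a change in C_i flips the same bit in P_i only; the keystream is unaffected. Decrypting the received ciphertext:
P[1]: S = E(K, 4A) = E0; 18 ⊕ E0 = F8.
P[2]: S = E(K, E0) = B5; 10 ⊕ B5 = A5.
P[3]: S = E(K, B5) = 1F; A5 ⊕ 1F = BA.
Blocks that differ from the original plaintext: P[2].

P[1] = F8, P[2] = A5, P[3] = BA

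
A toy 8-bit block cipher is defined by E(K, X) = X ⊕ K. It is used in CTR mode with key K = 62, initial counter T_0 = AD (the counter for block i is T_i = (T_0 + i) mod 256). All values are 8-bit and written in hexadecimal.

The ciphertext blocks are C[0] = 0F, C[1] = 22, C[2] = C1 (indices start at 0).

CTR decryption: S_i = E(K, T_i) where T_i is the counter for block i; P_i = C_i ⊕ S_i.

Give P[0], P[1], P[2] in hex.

P[0] = C0, P[1] = EE, P[2] = 0C

P[0]: T = AD, S = E(K, T) = CF; 0F ⊕ CF = C0.
P[1]: T = AE, S = E(K, T) = CC; 22 ⊕ CC = EE.
P[2]: T = AF, S = E(K, T) = CD; C1 ⊕ CD = 0C.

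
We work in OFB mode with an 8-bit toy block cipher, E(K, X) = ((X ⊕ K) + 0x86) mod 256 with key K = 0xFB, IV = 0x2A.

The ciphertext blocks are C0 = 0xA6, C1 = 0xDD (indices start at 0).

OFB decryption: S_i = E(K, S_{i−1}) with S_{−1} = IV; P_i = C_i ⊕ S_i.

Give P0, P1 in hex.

P0: S = E(K, 0x2A) = 0x57; 0xA6 ⊕ 0x57 = 0xF1.
P1: S = E(K, 0x57) = 0x32; 0xDD ⊕ 0x32 = 0xEF.

P0 = 0xF1, P1 = 0xEF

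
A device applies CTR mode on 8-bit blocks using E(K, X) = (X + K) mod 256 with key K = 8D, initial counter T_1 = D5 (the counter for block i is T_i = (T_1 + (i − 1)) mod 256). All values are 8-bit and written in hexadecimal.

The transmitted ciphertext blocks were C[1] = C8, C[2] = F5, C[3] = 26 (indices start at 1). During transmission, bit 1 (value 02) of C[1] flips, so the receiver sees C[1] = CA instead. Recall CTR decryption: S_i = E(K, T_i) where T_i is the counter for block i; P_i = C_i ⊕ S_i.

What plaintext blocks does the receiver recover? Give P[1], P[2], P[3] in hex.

Only C[1] changed, to CA. In CTR, a change in C_i flips the same bit in P_i only; the keystream is unaffected. Decrypting the received ciphertext:
P[1]: T = D5, S = E(K, T) = 62; CA ⊕ 62 = A8.
P[2]: T = D6, S = E(K, T) = 63; F5 ⊕ 63 = 96.
P[3]: T = D7, S = E(K, T) = 64; 26 ⊕ 64 = 42.
Blocks that differ from the original plaintext: P[1].

P[1] = A8, P[2] = 96, P[3] = 42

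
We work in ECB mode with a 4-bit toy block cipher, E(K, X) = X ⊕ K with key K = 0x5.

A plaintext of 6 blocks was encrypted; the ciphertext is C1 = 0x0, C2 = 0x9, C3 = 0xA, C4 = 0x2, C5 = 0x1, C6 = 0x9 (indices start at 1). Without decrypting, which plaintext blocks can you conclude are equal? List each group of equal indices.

ECB encrypts each block independently with the same key, so equal ciphertext blocks imply equal plaintext blocks.
C2 = C6 = 0x9, so P2 = P6.

P2 = P6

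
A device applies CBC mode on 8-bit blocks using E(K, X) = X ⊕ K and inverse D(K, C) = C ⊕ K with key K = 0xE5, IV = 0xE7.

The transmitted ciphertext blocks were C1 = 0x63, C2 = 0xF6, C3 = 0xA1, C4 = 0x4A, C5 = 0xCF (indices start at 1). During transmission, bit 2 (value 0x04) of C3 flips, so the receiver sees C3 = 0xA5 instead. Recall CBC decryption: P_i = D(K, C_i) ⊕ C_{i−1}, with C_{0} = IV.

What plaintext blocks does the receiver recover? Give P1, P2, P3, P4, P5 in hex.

P1 = 0x61, P2 = 0x70, P3 = 0xB6, P4 = 0x0A, P5 = 0x60

Only C3 changed, to 0xA5. In CBC, a change in C_i garbles P_i and flips the same bit in P_{i+1}. Decrypting the received ciphertext:
P1: D(K, 0x63) = 0x86; 0x86 ⊕ 0xE7 = 0x61.
P2: D(K, 0xF6) = 0x13; 0x13 ⊕ 0x63 = 0x70.
P3: D(K, 0xA5) = 0x40; 0x40 ⊕ 0xF6 = 0xB6.
P4: D(K, 0x4A) = 0xAF; 0xAF ⊕ 0xA5 = 0x0A.
P5: D(K, 0xCF) = 0x2A; 0x2A ⊕ 0x4A = 0x60.
Blocks that differ from the original plaintext: P3, P4.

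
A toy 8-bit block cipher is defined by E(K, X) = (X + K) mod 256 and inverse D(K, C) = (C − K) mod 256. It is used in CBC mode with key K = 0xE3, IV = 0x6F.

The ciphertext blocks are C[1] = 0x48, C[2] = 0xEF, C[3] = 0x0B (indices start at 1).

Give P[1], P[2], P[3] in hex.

P[1] = 0x0A, P[2] = 0x44, P[3] = 0xC7

CBC decryption: P_i = D(K, C_i) ⊕ C_{i−1}, with C_{0} = IV.
P[1]: D(K, 0x48) = 0x65; 0x65 ⊕ 0x6F = 0x0A.
P[2]: D(K, 0xEF) = 0x0C; 0x0C ⊕ 0x48 = 0x44.
P[3]: D(K, 0x0B) = 0x28; 0x28 ⊕ 0xEF = 0xC7.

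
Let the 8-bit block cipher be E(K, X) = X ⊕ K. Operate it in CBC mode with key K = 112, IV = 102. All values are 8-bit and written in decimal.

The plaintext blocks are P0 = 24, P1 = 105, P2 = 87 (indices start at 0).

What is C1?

CBC encryption: C_i = E(K, P_i ⊕ C_{i−1}), with C_{−1} = IV.
C0: P0 ⊕ 102 = 126; E(K, 126) = 14.
C1: P1 ⊕ 14 = 103; E(K, 103) = 23.

C1 = 23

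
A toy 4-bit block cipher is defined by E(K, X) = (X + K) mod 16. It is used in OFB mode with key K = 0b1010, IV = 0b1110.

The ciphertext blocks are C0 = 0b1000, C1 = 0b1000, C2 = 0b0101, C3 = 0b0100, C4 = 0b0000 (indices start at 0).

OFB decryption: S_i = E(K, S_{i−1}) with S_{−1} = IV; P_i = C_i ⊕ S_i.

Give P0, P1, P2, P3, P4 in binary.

P0: S = E(K, 0b1110) = 0b1000; 0b1000 ⊕ 0b1000 = 0b0000.
P1: S = E(K, 0b1000) = 0b0010; 0b1000 ⊕ 0b0010 = 0b1010.
P2: S = E(K, 0b0010) = 0b1100; 0b0101 ⊕ 0b1100 = 0b1001.
P3: S = E(K, 0b1100) = 0b0110; 0b0100 ⊕ 0b0110 = 0b0010.
P4: S = E(K, 0b0110) = 0b0000; 0b0000 ⊕ 0b0000 = 0b0000.

P0 = 0b0000, P1 = 0b1010, P2 = 0b1001, P3 = 0b0010, P4 = 0b0000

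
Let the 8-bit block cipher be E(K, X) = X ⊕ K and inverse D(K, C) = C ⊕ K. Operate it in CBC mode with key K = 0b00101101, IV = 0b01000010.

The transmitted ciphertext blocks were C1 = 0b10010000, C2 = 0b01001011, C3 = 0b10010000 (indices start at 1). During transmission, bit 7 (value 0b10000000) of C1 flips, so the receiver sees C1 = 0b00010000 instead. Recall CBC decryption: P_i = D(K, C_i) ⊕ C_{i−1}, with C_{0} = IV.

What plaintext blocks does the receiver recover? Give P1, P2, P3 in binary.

Only C1 changed, to 0b00010000. In CBC, a change in C_i garbles P_i and flips the same bit in P_{i+1}. Decrypting the received ciphertext:
P1: D(K, 0b00010000) = 0b00111101; 0b00111101 ⊕ 0b01000010 = 0b01111111.
P2: D(K, 0b01001011) = 0b01100110; 0b01100110 ⊕ 0b00010000 = 0b01110110.
P3: D(K, 0b10010000) = 0b10111101; 0b10111101 ⊕ 0b01001011 = 0b11110110.
Blocks that differ from the original plaintext: P1, P2.

P1 = 0b01111111, P2 = 0b01110110, P3 = 0b11110110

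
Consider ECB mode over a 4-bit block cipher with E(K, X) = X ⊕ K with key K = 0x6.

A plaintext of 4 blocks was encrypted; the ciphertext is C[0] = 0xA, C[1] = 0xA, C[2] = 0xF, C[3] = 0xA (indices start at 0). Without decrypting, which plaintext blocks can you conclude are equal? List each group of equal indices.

P[0] = P[1] = P[3]

ECB encrypts each block independently with the same key, so equal ciphertext blocks imply equal plaintext blocks.
C[0] = C[1] = C[3] = 0xA, so P[0] = P[1] = P[3].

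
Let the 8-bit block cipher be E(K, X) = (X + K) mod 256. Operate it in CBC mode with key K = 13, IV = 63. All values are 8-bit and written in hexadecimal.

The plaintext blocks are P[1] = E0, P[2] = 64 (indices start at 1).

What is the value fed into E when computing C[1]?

CBC encryption: C_i = E(K, P_i ⊕ C_{i−1}), with C_{0} = IV.
C[1]: P[1] ⊕ 63 = 83; E(K, 83) = 96.
So the input to E for block [1] is 83.

83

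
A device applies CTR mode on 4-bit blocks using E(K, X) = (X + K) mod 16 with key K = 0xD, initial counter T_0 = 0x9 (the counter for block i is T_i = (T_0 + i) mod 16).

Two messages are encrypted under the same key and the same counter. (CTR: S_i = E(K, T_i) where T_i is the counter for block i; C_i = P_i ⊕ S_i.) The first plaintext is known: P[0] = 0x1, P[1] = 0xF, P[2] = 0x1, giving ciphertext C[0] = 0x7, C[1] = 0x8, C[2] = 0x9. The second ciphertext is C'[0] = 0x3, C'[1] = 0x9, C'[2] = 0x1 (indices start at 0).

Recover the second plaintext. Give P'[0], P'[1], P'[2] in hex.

In CTR with a reused counter, both messages share the same keystream S_i, so C_i ⊕ C'_i = P_i ⊕ P'_i and thus P'_i = P_i ⊕ C_i ⊕ C'_i.
P'[0]: 0x1 ⊕ 0x7 ⊕ 0x3 = 0x5.
P'[1]: 0xF ⊕ 0x8 ⊕ 0x9 = 0xE.
P'[2]: 0x1 ⊕ 0x9 ⊕ 0x1 = 0x9.

P'[0] = 0x5, P'[1] = 0xE, P'[2] = 0x9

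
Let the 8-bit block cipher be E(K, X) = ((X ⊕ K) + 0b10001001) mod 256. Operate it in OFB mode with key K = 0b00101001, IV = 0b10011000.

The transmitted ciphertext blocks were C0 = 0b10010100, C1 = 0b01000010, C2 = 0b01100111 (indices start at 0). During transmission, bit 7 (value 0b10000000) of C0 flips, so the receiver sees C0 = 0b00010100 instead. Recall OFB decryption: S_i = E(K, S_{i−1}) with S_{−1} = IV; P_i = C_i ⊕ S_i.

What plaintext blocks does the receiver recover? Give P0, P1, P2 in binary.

Only C0 changed, to 0b00010100. In OFB, a change in C_i flips the same bit in P_i only; the keystream is unaffected. Decrypting the received ciphertext:
P0: S = E(K, 0b10011000) = 0b00111010; 0b00010100 ⊕ 0b00111010 = 0b00101110.
P1: S = E(K, 0b00111010) = 0b10011100; 0b01000010 ⊕ 0b10011100 = 0b11011110.
P2: S = E(K, 0b10011100) = 0b00111110; 0b01100111 ⊕ 0b00111110 = 0b01011001.
Blocks that differ from the original plaintext: P0.

P0 = 0b00101110, P1 = 0b11011110, P2 = 0b01011001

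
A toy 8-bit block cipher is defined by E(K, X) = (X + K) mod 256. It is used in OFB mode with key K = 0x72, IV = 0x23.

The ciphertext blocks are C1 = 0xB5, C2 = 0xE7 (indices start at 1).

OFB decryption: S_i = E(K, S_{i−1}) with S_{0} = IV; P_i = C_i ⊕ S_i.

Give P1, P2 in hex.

P1 = 0x20, P2 = 0xE0

P1: S = E(K, 0x23) = 0x95; 0xB5 ⊕ 0x95 = 0x20.
P2: S = E(K, 0x95) = 0x07; 0xE7 ⊕ 0x07 = 0xE0.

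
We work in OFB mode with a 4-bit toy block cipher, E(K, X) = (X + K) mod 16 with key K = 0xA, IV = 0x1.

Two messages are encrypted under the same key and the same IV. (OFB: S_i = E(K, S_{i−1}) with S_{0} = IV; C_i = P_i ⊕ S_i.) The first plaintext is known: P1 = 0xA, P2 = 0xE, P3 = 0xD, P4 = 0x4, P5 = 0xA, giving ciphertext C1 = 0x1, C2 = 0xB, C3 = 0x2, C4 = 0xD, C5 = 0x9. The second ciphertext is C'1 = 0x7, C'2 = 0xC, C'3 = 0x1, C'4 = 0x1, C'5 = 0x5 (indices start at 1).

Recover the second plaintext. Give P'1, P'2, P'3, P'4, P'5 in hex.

In OFB with a reused IV, both messages share the same keystream S_i, so C_i ⊕ C'_i = P_i ⊕ P'_i and thus P'_i = P_i ⊕ C_i ⊕ C'_i.
P'1: 0xA ⊕ 0x1 ⊕ 0x7 = 0xC.
P'2: 0xE ⊕ 0xB ⊕ 0xC = 0x9.
P'3: 0xD ⊕ 0x2 ⊕ 0x1 = 0xE.
P'4: 0x4 ⊕ 0xD ⊕ 0x1 = 0x8.
P'5: 0xA ⊕ 0x9 ⊕ 0x5 = 0x6.

P'1 = 0xC, P'2 = 0x9, P'3 = 0xE, P'4 = 0x8, P'5 = 0x6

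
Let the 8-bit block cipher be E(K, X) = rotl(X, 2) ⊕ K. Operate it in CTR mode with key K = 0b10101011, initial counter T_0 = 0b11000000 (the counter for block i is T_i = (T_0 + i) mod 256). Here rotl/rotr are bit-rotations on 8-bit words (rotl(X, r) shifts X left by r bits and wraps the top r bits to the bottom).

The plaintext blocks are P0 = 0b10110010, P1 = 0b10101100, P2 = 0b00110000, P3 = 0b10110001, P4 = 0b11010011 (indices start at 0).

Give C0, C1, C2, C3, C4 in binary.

CTR encryption: S_i = E(K, T_i) where T_i is the counter for block i; C_i = P_i ⊕ S_i.
C0: T = 0b11000000, S = E(K, T) = 0b10101000; 0b10110010 ⊕ 0b10101000 = 0b00011010.
C1: T = 0b11000001, S = E(K, T) = 0b10101100; 0b10101100 ⊕ 0b10101100 = 0b00000000.
C2: T = 0b11000010, S = E(K, T) = 0b10100000; 0b00110000 ⊕ 0b10100000 = 0b10010000.
C3: T = 0b11000011, S = E(K, T) = 0b10100100; 0b10110001 ⊕ 0b10100100 = 0b00010101.
C4: T = 0b11000100, S = E(K, T) = 0b10111000; 0b11010011 ⊕ 0b10111000 = 0b01101011.

C0 = 0b00011010, C1 = 0b00000000, C2 = 0b10010000, C3 = 0b00010101, C4 = 0b01101011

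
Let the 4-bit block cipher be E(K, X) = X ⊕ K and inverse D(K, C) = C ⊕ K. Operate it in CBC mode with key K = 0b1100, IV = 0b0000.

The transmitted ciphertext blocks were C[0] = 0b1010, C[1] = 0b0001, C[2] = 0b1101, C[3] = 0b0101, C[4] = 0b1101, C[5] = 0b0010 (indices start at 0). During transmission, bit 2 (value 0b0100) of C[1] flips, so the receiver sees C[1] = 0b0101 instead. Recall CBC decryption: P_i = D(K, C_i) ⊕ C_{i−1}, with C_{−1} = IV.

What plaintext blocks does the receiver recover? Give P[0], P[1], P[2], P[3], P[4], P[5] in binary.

Only C[1] changed, to 0b0101. In CBC, a change in C_i garbles P_i and flips the same bit in P_{i+1}. Decrypting the received ciphertext:
P[0]: D(K, 0b1010) = 0b0110; 0b0110 ⊕ 0b0000 = 0b0110.
P[1]: D(K, 0b0101) = 0b1001; 0b1001 ⊕ 0b1010 = 0b0011.
P[2]: D(K, 0b1101) = 0b0001; 0b0001 ⊕ 0b0101 = 0b0100.
P[3]: D(K, 0b0101) = 0b1001; 0b1001 ⊕ 0b1101 = 0b0100.
P[4]: D(K, 0b1101) = 0b0001; 0b0001 ⊕ 0b0101 = 0b0100.
P[5]: D(K, 0b0010) = 0b1110; 0b1110 ⊕ 0b1101 = 0b0011.
Blocks that differ from the original plaintext: P[1], P[2].

P[0] = 0b0110, P[1] = 0b0011, P[2] = 0b0100, P[3] = 0b0100, P[4] = 0b0100, P[5] = 0b0011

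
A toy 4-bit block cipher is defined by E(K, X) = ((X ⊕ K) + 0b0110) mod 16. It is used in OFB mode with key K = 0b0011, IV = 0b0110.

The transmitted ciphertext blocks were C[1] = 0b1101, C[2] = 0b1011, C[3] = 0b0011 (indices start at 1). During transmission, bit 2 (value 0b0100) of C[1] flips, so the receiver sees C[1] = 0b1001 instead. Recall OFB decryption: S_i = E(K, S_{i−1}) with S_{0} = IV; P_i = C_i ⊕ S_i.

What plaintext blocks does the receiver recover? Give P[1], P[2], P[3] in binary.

P[1] = 0b0010, P[2] = 0b0101, P[3] = 0b0000

Only C[1] changed, to 0b1001. In OFB, a change in C_i flips the same bit in P_i only; the keystream is unaffected. Decrypting the received ciphertext:
P[1]: S = E(K, 0b0110) = 0b1011; 0b1001 ⊕ 0b1011 = 0b0010.
P[2]: S = E(K, 0b1011) = 0b1110; 0b1011 ⊕ 0b1110 = 0b0101.
P[3]: S = E(K, 0b1110) = 0b0011; 0b0011 ⊕ 0b0011 = 0b0000.
Blocks that differ from the original plaintext: P[1].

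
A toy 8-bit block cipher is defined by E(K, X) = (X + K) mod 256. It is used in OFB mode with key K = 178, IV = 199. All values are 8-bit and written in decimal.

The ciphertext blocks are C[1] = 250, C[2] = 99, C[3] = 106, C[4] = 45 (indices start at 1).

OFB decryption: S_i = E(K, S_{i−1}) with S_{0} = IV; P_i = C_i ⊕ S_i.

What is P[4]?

P[4] = 162

P[1]: S = E(K, 199) = 121; 250 ⊕ 121 = 131.
P[2]: S = E(K, 121) = 43; 99 ⊕ 43 = 72.
P[3]: S = E(K, 43) = 221; 106 ⊕ 221 = 183.
P[4]: S = E(K, 221) = 143; 45 ⊕ 143 = 162.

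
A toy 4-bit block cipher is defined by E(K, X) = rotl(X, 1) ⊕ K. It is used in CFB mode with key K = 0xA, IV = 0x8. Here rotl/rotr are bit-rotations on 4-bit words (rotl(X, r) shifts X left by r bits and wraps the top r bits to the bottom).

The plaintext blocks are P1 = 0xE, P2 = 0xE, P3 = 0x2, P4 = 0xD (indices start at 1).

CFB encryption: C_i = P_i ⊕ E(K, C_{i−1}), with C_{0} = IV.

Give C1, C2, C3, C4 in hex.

C1: E(K, 0x8) = 0xB; 0xE ⊕ 0xB = 0x5.
C2: E(K, 0x5) = 0x0; 0xE ⊕ 0x0 = 0xE.
C3: E(K, 0xE) = 0x7; 0x2 ⊕ 0x7 = 0x5.
C4: E(K, 0x5) = 0x0; 0xD ⊕ 0x0 = 0xD.

C1 = 0x5, C2 = 0xE, C3 = 0x5, C4 = 0xD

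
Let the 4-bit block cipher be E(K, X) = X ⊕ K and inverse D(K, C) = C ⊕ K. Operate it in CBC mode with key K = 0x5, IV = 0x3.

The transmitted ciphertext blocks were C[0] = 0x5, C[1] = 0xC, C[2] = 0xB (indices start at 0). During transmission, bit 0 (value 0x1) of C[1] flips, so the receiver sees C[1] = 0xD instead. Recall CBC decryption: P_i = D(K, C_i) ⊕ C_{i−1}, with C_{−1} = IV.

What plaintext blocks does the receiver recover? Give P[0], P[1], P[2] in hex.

P[0] = 0x3, P[1] = 0xD, P[2] = 0x3

Only C[1] changed, to 0xD. In CBC, a change in C_i garbles P_i and flips the same bit in P_{i+1}. Decrypting the received ciphertext:
P[0]: D(K, 0x5) = 0x0; 0x0 ⊕ 0x3 = 0x3.
P[1]: D(K, 0xD) = 0x8; 0x8 ⊕ 0x5 = 0xD.
P[2]: D(K, 0xB) = 0xE; 0xE ⊕ 0xD = 0x3.
Blocks that differ from the original plaintext: P[1], P[2].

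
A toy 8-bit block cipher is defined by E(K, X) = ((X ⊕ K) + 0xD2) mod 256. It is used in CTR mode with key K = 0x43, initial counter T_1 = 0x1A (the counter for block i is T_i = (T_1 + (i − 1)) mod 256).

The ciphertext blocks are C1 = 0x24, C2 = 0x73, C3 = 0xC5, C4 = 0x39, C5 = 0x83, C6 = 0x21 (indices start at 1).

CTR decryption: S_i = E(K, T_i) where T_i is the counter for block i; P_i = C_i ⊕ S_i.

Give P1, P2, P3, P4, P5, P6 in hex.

P1: T = 0x1A, S = E(K, T) = 0x2B; 0x24 ⊕ 0x2B = 0x0F.
P2: T = 0x1B, S = E(K, T) = 0x2A; 0x73 ⊕ 0x2A = 0x59.
P3: T = 0x1C, S = E(K, T) = 0x31; 0xC5 ⊕ 0x31 = 0xF4.
P4: T = 0x1D, S = E(K, T) = 0x30; 0x39 ⊕ 0x30 = 0x09.
P5: T = 0x1E, S = E(K, T) = 0x2F; 0x83 ⊕ 0x2F = 0xAC.
P6: T = 0x1F, S = E(K, T) = 0x2E; 0x21 ⊕ 0x2E = 0x0F.

P1 = 0x0F, P2 = 0x59, P3 = 0xF4, P4 = 0x09, P5 = 0xAC, P6 = 0x0F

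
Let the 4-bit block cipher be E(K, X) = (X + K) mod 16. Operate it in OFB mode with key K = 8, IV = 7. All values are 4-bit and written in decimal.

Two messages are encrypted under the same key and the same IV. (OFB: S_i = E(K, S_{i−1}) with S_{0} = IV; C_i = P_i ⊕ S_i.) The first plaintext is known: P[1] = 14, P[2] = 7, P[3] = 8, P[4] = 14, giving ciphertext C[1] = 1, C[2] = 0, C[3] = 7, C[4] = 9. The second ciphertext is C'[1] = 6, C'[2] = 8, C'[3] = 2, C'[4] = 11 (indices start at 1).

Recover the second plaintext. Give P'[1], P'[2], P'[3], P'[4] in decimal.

P'[1] = 9, P'[2] = 15, P'[3] = 13, P'[4] = 12

In OFB with a reused IV, both messages share the same keystream S_i, so C_i ⊕ C'_i = P_i ⊕ P'_i and thus P'_i = P_i ⊕ C_i ⊕ C'_i.
P'[1]: 14 ⊕ 1 ⊕ 6 = 9.
P'[2]: 7 ⊕ 0 ⊕ 8 = 15.
P'[3]: 8 ⊕ 7 ⊕ 2 = 13.
P'[4]: 14 ⊕ 9 ⊕ 11 = 12.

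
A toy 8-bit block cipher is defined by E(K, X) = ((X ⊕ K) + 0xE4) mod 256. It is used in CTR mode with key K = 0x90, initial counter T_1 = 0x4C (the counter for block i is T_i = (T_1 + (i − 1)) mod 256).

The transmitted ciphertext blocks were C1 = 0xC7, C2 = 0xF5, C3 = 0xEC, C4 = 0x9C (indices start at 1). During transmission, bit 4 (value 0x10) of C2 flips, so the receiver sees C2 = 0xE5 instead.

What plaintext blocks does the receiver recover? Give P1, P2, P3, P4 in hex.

CTR decryption: S_i = E(K, T_i) where T_i is the counter for block i; P_i = C_i ⊕ S_i.
Only C2 changed, to 0xE5. In CTR, a change in C_i flips the same bit in P_i only; the keystream is unaffected. Decrypting the received ciphertext:
P1: T = 0x4C, S = E(K, T) = 0xC0; 0xC7 ⊕ 0xC0 = 0x07.
P2: T = 0x4D, S = E(K, T) = 0xC1; 0xE5 ⊕ 0xC1 = 0x24.
P3: T = 0x4E, S = E(K, T) = 0xC2; 0xEC ⊕ 0xC2 = 0x2E.
P4: T = 0x4F, S = E(K, T) = 0xC3; 0x9C ⊕ 0xC3 = 0x5F.
Blocks that differ from the original plaintext: P2.

P1 = 0x07, P2 = 0x24, P3 = 0x2E, P4 = 0x5F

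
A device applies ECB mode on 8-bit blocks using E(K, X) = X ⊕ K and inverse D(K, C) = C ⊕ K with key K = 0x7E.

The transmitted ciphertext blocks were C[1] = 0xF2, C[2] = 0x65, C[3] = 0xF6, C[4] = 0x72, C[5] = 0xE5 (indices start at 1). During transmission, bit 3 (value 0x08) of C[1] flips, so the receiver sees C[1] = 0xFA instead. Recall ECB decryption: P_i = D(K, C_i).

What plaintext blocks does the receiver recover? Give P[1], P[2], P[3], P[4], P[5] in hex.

P[1] = 0x84, P[2] = 0x1B, P[3] = 0x88, P[4] = 0x0C, P[5] = 0x9B

Only C[1] changed, to 0xFA. In ECB, a change in C_i affects only P_i. Decrypting the received ciphertext:
P[1]: D(K, 0xFA) = 0x84.
P[2]: D(K, 0x65) = 0x1B.
P[3]: D(K, 0xF6) = 0x88.
P[4]: D(K, 0x72) = 0x0C.
P[5]: D(K, 0xE5) = 0x9B.
Blocks that differ from the original plaintext: P[1].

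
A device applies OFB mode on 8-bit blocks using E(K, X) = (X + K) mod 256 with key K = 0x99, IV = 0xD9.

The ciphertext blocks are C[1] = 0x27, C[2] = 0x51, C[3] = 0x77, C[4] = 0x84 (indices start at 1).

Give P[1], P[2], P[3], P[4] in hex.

OFB decryption: S_i = E(K, S_{i−1}) with S_{0} = IV; P_i = C_i ⊕ S_i.
P[1]: S = E(K, 0xD9) = 0x72; 0x27 ⊕ 0x72 = 0x55.
P[2]: S = E(K, 0x72) = 0x0B; 0x51 ⊕ 0x0B = 0x5A.
P[3]: S = E(K, 0x0B) = 0xA4; 0x77 ⊕ 0xA4 = 0xD3.
P[4]: S = E(K, 0xA4) = 0x3D; 0x84 ⊕ 0x3D = 0xB9.

P[1] = 0x55, P[2] = 0x5A, P[3] = 0xD3, P[4] = 0xB9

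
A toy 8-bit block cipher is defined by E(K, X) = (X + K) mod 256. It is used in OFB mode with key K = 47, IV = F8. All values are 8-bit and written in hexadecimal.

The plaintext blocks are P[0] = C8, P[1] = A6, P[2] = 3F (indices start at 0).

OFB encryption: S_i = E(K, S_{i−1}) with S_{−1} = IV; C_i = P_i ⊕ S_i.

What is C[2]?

C[2] = F2

C[0]: S = E(K, F8) = 3F; C8 ⊕ 3F = F7.
C[1]: S = E(K, 3F) = 86; A6 ⊕ 86 = 20.
C[2]: S = E(K, 86) = CD; 3F ⊕ CD = F2.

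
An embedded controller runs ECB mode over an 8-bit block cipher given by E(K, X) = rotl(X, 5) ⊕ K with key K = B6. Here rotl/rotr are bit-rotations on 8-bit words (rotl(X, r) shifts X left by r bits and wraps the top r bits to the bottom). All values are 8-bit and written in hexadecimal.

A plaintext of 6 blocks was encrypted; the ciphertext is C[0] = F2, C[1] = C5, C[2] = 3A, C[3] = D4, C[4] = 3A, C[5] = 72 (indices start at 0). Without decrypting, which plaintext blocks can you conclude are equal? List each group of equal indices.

ECB encrypts each block independently with the same key, so equal ciphertext blocks imply equal plaintext blocks.
C[2] = C[4] = 3A, so P[2] = P[4].

P[2] = P[4]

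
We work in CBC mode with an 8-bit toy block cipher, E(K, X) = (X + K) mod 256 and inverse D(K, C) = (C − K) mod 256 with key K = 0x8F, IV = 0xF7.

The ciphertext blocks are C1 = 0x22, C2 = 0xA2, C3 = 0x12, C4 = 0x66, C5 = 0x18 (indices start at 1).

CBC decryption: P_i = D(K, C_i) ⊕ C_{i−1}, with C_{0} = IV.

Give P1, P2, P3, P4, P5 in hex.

P1 = 0x64, P2 = 0x31, P3 = 0x21, P4 = 0xC5, P5 = 0xEF

P1: D(K, 0x22) = 0x93; 0x93 ⊕ 0xF7 = 0x64.
P2: D(K, 0xA2) = 0x13; 0x13 ⊕ 0x22 = 0x31.
P3: D(K, 0x12) = 0x83; 0x83 ⊕ 0xA2 = 0x21.
P4: D(K, 0x66) = 0xD7; 0xD7 ⊕ 0x12 = 0xC5.
P5: D(K, 0x18) = 0x89; 0x89 ⊕ 0x66 = 0xEF.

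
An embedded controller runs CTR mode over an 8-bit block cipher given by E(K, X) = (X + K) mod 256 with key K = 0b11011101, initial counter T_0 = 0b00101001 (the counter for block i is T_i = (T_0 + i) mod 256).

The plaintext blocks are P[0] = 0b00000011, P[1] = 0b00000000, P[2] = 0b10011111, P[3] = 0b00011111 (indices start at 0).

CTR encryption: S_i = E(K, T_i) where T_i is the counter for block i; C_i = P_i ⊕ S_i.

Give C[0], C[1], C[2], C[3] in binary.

C[0] = 0b00000101, C[1] = 0b00000111, C[2] = 0b10010111, C[3] = 0b00010110

C[0]: T = 0b00101001, S = E(K, T) = 0b00000110; 0b00000011 ⊕ 0b00000110 = 0b00000101.
C[1]: T = 0b00101010, S = E(K, T) = 0b00000111; 0b00000000 ⊕ 0b00000111 = 0b00000111.
C[2]: T = 0b00101011, S = E(K, T) = 0b00001000; 0b10011111 ⊕ 0b00001000 = 0b10010111.
C[3]: T = 0b00101100, S = E(K, T) = 0b00001001; 0b00011111 ⊕ 0b00001001 = 0b00010110.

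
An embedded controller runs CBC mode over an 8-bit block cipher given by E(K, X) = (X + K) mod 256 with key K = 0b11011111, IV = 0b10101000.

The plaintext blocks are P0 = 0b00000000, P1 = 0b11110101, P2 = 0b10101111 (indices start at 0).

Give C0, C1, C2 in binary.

CBC encryption: C_i = E(K, P_i ⊕ C_{i−1}), with C_{−1} = IV.
C0: P0 ⊕ 0b10101000 = 0b10101000; E(K, 0b10101000) = 0b10000111.
C1: P1 ⊕ 0b10000111 = 0b01110010; E(K, 0b01110010) = 0b01010001.
C2: P2 ⊕ 0b01010001 = 0b11111110; E(K, 0b11111110) = 0b11011101.

C0 = 0b10000111, C1 = 0b01010001, C2 = 0b11011101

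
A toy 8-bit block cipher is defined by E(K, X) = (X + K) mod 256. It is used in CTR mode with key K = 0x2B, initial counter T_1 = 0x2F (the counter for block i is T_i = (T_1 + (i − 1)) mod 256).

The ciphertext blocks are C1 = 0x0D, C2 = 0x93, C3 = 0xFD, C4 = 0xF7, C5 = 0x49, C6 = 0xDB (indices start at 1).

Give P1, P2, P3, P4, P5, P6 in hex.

P1 = 0x57, P2 = 0xC8, P3 = 0xA1, P4 = 0xAA, P5 = 0x17, P6 = 0x84

CTR decryption: S_i = E(K, T_i) where T_i is the counter for block i; P_i = C_i ⊕ S_i.
P1: T = 0x2F, S = E(K, T) = 0x5A; 0x0D ⊕ 0x5A = 0x57.
P2: T = 0x30, S = E(K, T) = 0x5B; 0x93 ⊕ 0x5B = 0xC8.
P3: T = 0x31, S = E(K, T) = 0x5C; 0xFD ⊕ 0x5C = 0xA1.
P4: T = 0x32, S = E(K, T) = 0x5D; 0xF7 ⊕ 0x5D = 0xAA.
P5: T = 0x33, S = E(K, T) = 0x5E; 0x49 ⊕ 0x5E = 0x17.
P6: T = 0x34, S = E(K, T) = 0x5F; 0xDB ⊕ 0x5F = 0x84.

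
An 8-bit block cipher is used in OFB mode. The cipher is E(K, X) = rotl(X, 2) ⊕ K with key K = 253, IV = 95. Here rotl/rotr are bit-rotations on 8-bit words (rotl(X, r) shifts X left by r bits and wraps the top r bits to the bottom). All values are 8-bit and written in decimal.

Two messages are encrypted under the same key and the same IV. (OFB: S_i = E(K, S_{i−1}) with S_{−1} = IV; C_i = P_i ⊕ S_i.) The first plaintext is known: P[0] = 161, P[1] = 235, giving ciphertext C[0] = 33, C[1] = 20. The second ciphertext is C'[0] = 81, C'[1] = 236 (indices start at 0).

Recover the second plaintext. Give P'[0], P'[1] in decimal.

P'[0] = 209, P'[1] = 19

In OFB with a reused IV, both messages share the same keystream S_i, so C_i ⊕ C'_i = P_i ⊕ P'_i and thus P'_i = P_i ⊕ C_i ⊕ C'_i.
P'[0]: 161 ⊕ 33 ⊕ 81 = 209.
P'[1]: 235 ⊕ 20 ⊕ 236 = 19.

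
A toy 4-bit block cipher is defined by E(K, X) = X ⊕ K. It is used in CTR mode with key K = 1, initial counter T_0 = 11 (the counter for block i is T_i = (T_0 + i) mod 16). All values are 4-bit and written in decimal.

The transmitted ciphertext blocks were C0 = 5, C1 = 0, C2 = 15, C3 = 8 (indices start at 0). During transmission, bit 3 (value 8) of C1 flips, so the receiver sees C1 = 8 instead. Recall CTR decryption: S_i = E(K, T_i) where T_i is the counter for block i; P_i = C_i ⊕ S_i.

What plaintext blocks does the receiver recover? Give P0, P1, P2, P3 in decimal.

Only C1 changed, to 8. In CTR, a change in C_i flips the same bit in P_i only; the keystream is unaffected. Decrypting the received ciphertext:
P0: T = 11, S = E(K, T) = 10; 5 ⊕ 10 = 15.
P1: T = 12, S = E(K, T) = 13; 8 ⊕ 13 = 5.
P2: T = 13, S = E(K, T) = 12; 15 ⊕ 12 = 3.
P3: T = 14, S = E(K, T) = 15; 8 ⊕ 15 = 7.
Blocks that differ from the original plaintext: P1.

P0 = 15, P1 = 5, P2 = 3, P3 = 7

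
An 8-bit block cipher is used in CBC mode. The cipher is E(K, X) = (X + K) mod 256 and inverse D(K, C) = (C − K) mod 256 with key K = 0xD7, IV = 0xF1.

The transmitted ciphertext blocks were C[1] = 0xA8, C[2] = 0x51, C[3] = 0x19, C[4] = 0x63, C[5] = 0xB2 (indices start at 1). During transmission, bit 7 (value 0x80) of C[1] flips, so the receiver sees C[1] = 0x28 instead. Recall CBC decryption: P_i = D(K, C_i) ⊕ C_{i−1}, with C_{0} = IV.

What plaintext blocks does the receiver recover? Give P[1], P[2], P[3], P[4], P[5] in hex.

P[1] = 0xA0, P[2] = 0x52, P[3] = 0x13, P[4] = 0x95, P[5] = 0xB8

Only C[1] changed, to 0x28. In CBC, a change in C_i garbles P_i and flips the same bit in P_{i+1}. Decrypting the received ciphertext:
P[1]: D(K, 0x28) = 0x51; 0x51 ⊕ 0xF1 = 0xA0.
P[2]: D(K, 0x51) = 0x7A; 0x7A ⊕ 0x28 = 0x52.
P[3]: D(K, 0x19) = 0x42; 0x42 ⊕ 0x51 = 0x13.
P[4]: D(K, 0x63) = 0x8C; 0x8C ⊕ 0x19 = 0x95.
P[5]: D(K, 0xB2) = 0xDB; 0xDB ⊕ 0x63 = 0xB8.
Blocks that differ from the original plaintext: P[1], P[2].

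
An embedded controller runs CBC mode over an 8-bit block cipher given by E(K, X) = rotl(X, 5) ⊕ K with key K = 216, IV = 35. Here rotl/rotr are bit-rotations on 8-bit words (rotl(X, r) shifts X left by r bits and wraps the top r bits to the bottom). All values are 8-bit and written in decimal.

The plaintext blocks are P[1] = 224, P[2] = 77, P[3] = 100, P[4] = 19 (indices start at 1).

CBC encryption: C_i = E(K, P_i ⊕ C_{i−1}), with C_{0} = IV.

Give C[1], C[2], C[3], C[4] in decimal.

C[1] = 160, C[2] = 101, C[3] = 248, C[4] = 165

C[1]: P[1] ⊕ 35 = 195; E(K, 195) = 160.
C[2]: P[2] ⊕ 160 = 237; E(K, 237) = 101.
C[3]: P[3] ⊕ 101 = 1; E(K, 1) = 248.
C[4]: P[4] ⊕ 248 = 235; E(K, 235) = 165.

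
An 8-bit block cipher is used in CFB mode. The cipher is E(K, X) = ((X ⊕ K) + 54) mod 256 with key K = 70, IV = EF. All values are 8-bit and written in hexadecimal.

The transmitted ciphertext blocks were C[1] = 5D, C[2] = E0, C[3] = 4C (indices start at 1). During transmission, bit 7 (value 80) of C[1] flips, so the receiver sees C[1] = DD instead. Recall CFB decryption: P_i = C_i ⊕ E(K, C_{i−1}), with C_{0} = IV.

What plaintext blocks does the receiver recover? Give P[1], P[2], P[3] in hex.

Only C[1] changed, to DD. In CFB, a change in C_i flips the same bit in P_i and garbles P_{i+1}. Decrypting the received ciphertext:
P[1]: E(K, EF) = F3; DD ⊕ F3 = 2E.
P[2]: E(K, DD) = 01; E0 ⊕ 01 = E1.
P[3]: E(K, E0) = E4; 4C ⊕ E4 = A8.
Blocks that differ from the original plaintext: P[1], P[2].

P[1] = 2E, P[2] = E1, P[3] = A8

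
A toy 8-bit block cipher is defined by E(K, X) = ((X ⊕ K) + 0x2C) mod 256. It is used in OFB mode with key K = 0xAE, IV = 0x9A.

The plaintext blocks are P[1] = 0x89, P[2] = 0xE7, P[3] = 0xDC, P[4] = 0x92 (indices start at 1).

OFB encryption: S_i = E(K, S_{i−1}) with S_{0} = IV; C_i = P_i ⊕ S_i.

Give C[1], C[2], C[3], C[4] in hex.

C[1] = 0xE9, C[2] = 0x1D, C[3] = 0x5C, C[4] = 0xC8

C[1]: S = E(K, 0x9A) = 0x60; 0x89 ⊕ 0x60 = 0xE9.
C[2]: S = E(K, 0x60) = 0xFA; 0xE7 ⊕ 0xFA = 0x1D.
C[3]: S = E(K, 0xFA) = 0x80; 0xDC ⊕ 0x80 = 0x5C.
C[4]: S = E(K, 0x80) = 0x5A; 0x92 ⊕ 0x5A = 0xC8.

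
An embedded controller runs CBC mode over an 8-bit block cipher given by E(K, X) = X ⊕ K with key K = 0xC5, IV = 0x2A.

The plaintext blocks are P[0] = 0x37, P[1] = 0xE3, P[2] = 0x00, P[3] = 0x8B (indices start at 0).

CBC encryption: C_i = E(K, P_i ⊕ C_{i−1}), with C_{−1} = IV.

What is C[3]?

C[0]: P[0] ⊕ 0x2A = 0x1D; E(K, 0x1D) = 0xD8.
C[1]: P[1] ⊕ 0xD8 = 0x3B; E(K, 0x3B) = 0xFE.
C[2]: P[2] ⊕ 0xFE = 0xFE; E(K, 0xFE) = 0x3B.
C[3]: P[3] ⊕ 0x3B = 0xB0; E(K, 0xB0) = 0x75.

C[3] = 0x75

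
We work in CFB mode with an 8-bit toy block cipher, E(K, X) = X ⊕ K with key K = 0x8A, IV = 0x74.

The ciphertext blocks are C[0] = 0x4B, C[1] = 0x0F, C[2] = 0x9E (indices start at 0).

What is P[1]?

CFB decryption: P_i = C_i ⊕ E(K, C_{i−1}), with C_{−1} = IV.
P[1]: E(K, 0x4B) = 0xC1; 0x0F ⊕ 0xC1 = 0xCE.

P[1] = 0xCE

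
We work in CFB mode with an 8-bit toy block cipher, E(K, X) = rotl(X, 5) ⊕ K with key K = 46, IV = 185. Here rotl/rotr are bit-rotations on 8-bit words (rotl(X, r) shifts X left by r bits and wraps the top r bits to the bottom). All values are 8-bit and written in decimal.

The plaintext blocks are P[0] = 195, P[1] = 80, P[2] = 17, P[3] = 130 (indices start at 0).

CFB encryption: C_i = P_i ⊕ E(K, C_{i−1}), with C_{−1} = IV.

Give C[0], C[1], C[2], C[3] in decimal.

C[0]: E(K, 185) = 25; 195 ⊕ 25 = 218.
C[1]: E(K, 218) = 117; 80 ⊕ 117 = 37.
C[2]: E(K, 37) = 138; 17 ⊕ 138 = 155.
C[3]: E(K, 155) = 93; 130 ⊕ 93 = 223.

C[0] = 218, C[1] = 37, C[2] = 155, C[3] = 223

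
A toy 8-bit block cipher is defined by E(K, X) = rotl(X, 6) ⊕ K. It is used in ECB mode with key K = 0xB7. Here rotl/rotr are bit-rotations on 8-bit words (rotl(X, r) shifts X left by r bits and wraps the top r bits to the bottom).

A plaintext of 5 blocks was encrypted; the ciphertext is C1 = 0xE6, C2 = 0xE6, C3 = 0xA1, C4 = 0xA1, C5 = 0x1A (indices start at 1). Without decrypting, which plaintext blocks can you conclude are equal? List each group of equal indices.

P1 = P2; P3 = P4

ECB encrypts each block independently with the same key, so equal ciphertext blocks imply equal plaintext blocks.
C1 = C2 = 0xE6, so P1 = P2.
C3 = C4 = 0xA1, so P3 = P4.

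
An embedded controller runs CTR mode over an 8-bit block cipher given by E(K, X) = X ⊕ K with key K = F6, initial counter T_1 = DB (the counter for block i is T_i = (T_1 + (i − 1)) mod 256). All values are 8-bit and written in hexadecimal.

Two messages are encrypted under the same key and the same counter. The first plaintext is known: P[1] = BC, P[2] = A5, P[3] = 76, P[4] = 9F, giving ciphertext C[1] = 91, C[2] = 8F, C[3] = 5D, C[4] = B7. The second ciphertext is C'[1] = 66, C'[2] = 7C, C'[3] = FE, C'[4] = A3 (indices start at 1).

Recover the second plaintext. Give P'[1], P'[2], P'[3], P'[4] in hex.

In CTR with a reused counter, both messages share the same keystream S_i, so C_i ⊕ C'_i = P_i ⊕ P'_i and thus P'_i = P_i ⊕ C_i ⊕ C'_i.
P'[1]: BC ⊕ 91 ⊕ 66 = 4B.
P'[2]: A5 ⊕ 8F ⊕ 7C = 56.
P'[3]: 76 ⊕ 5D ⊕ FE = D5.
P'[4]: 9F ⊕ B7 ⊕ A3 = 8B.

P'[1] = 4B, P'[2] = 56, P'[3] = D5, P'[4] = 8B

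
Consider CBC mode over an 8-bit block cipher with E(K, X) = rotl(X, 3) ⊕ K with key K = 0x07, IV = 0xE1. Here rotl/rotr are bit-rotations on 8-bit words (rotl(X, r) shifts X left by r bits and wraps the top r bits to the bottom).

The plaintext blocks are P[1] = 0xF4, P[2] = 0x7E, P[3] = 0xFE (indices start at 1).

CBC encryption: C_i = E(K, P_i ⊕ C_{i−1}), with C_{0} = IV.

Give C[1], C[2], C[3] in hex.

C[1] = 0xAF, C[2] = 0x89, C[3] = 0xBC

C[1]: P[1] ⊕ 0xE1 = 0x15; E(K, 0x15) = 0xAF.
C[2]: P[2] ⊕ 0xAF = 0xD1; E(K, 0xD1) = 0x89.
C[3]: P[3] ⊕ 0x89 = 0x77; E(K, 0x77) = 0xBC.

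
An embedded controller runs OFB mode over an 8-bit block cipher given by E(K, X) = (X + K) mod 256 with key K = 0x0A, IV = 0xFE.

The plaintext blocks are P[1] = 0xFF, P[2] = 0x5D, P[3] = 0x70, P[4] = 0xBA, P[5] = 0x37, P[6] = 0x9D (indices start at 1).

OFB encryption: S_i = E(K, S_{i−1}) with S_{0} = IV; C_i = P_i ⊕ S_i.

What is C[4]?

C[4] = 0x9C

C[1]: S = E(K, 0xFE) = 0x08; 0xFF ⊕ 0x08 = 0xF7.
C[2]: S = E(K, 0x08) = 0x12; 0x5D ⊕ 0x12 = 0x4F.
C[3]: S = E(K, 0x12) = 0x1C; 0x70 ⊕ 0x1C = 0x6C.
C[4]: S = E(K, 0x1C) = 0x26; 0xBA ⊕ 0x26 = 0x9C.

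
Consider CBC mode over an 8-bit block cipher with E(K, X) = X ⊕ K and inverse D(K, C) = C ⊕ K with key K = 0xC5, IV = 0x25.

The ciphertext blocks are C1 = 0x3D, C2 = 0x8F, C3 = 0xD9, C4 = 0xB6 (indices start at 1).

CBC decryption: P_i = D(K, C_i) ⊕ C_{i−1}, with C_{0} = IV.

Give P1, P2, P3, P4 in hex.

P1 = 0xDD, P2 = 0x77, P3 = 0x93, P4 = 0xAA

P1: D(K, 0x3D) = 0xF8; 0xF8 ⊕ 0x25 = 0xDD.
P2: D(K, 0x8F) = 0x4A; 0x4A ⊕ 0x3D = 0x77.
P3: D(K, 0xD9) = 0x1C; 0x1C ⊕ 0x8F = 0x93.
P4: D(K, 0xB6) = 0x73; 0x73 ⊕ 0xD9 = 0xAA.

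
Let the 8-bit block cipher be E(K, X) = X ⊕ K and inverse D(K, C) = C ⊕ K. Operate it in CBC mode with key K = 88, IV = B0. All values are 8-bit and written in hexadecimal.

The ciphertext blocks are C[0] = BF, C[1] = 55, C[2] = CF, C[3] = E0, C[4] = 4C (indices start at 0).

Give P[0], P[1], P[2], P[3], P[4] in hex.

P[0] = 87, P[1] = 62, P[2] = 12, P[3] = A7, P[4] = 24

CBC decryption: P_i = D(K, C_i) ⊕ C_{i−1}, with C_{−1} = IV.
P[0]: D(K, BF) = 37; 37 ⊕ B0 = 87.
P[1]: D(K, 55) = DD; DD ⊕ BF = 62.
P[2]: D(K, CF) = 47; 47 ⊕ 55 = 12.
P[3]: D(K, E0) = 68; 68 ⊕ CF = A7.
P[4]: D(K, 4C) = C4; C4 ⊕ E0 = 24.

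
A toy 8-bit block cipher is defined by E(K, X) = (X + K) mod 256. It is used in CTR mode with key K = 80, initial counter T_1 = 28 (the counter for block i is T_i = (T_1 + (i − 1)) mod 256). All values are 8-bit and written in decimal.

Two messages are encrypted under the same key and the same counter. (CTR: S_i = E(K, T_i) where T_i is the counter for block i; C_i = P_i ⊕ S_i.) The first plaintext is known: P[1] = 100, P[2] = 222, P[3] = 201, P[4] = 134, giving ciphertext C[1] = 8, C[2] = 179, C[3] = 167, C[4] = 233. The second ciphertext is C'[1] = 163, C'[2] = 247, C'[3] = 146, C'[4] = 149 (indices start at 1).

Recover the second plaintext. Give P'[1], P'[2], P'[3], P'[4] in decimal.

P'[1] = 207, P'[2] = 154, P'[3] = 252, P'[4] = 250

In CTR with a reused counter, both messages share the same keystream S_i, so C_i ⊕ C'_i = P_i ⊕ P'_i and thus P'_i = P_i ⊕ C_i ⊕ C'_i.
P'[1]: 100 ⊕ 8 ⊕ 163 = 207.
P'[2]: 222 ⊕ 179 ⊕ 247 = 154.
P'[3]: 201 ⊕ 167 ⊕ 146 = 252.
P'[4]: 134 ⊕ 233 ⊕ 149 = 250.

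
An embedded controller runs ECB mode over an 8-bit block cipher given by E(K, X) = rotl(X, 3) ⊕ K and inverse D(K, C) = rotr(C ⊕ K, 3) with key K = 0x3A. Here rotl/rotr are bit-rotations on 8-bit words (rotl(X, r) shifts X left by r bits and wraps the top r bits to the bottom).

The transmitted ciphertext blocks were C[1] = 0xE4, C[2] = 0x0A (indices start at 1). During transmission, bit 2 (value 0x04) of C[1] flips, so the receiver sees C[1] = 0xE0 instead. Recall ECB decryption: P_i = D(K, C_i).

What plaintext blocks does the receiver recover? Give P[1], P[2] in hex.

P[1] = 0x5B, P[2] = 0x06

Only C[1] changed, to 0xE0. In ECB, a change in C_i affects only P_i. Decrypting the received ciphertext:
P[1]: D(K, 0xE0) = 0x5B.
P[2]: D(K, 0x0A) = 0x06.
Blocks that differ from the original plaintext: P[1].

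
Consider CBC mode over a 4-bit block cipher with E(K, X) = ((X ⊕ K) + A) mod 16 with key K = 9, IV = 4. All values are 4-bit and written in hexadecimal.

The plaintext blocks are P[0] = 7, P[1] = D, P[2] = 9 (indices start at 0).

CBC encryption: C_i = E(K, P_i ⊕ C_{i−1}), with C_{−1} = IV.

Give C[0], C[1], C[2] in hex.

C[0]: P[0] ⊕ 4 = 3; E(K, 3) = 4.
C[1]: P[1] ⊕ 4 = 9; E(K, 9) = A.
C[2]: P[2] ⊕ A = 3; E(K, 3) = 4.

C[0] = 4, C[1] = A, C[2] = 4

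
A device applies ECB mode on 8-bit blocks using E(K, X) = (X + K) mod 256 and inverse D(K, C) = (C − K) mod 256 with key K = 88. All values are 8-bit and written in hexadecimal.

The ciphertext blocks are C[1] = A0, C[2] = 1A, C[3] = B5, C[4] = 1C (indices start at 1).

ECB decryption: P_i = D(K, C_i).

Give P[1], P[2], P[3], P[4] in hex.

P[1] = 18, P[2] = 92, P[3] = 2D, P[4] = 94

P[1]: D(K, A0) = 18.
P[2]: D(K, 1A) = 92.
P[3]: D(K, B5) = 2D.
P[4]: D(K, 1C) = 94.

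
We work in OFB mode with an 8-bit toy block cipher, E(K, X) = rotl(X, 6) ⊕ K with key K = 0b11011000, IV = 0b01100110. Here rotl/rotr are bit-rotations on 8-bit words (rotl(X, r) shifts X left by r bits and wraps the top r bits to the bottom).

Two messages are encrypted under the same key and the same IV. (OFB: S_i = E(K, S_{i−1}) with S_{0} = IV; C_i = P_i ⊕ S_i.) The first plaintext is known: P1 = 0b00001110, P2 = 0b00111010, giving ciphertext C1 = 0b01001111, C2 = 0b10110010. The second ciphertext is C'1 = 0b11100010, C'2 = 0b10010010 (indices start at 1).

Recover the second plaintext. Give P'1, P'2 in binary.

P'1 = 0b10100011, P'2 = 0b00011010

In OFB with a reused IV, both messages share the same keystream S_i, so C_i ⊕ C'_i = P_i ⊕ P'_i and thus P'_i = P_i ⊕ C_i ⊕ C'_i.
P'1: 0b00001110 ⊕ 0b01001111 ⊕ 0b11100010 = 0b10100011.
P'2: 0b00111010 ⊕ 0b10110010 ⊕ 0b10010010 = 0b00011010.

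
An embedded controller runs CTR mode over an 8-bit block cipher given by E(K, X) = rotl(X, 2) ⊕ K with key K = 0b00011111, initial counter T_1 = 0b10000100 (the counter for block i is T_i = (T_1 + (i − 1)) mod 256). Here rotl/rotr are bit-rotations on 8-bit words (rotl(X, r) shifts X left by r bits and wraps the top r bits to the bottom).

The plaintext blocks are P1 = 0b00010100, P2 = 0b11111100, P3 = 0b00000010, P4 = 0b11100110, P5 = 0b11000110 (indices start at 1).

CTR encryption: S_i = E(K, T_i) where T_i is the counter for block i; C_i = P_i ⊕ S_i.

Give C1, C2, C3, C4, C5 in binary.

C1 = 0b00011001, C2 = 0b11110101, C3 = 0b00000111, C4 = 0b11100111, C5 = 0b11111011

C1: T = 0b10000100, S = E(K, T) = 0b00001101; 0b00010100 ⊕ 0b00001101 = 0b00011001.
C2: T = 0b10000101, S = E(K, T) = 0b00001001; 0b11111100 ⊕ 0b00001001 = 0b11110101.
C3: T = 0b10000110, S = E(K, T) = 0b00000101; 0b00000010 ⊕ 0b00000101 = 0b00000111.
C4: T = 0b10000111, S = E(K, T) = 0b00000001; 0b11100110 ⊕ 0b00000001 = 0b11100111.
C5: T = 0b10001000, S = E(K, T) = 0b00111101; 0b11000110 ⊕ 0b00111101 = 0b11111011.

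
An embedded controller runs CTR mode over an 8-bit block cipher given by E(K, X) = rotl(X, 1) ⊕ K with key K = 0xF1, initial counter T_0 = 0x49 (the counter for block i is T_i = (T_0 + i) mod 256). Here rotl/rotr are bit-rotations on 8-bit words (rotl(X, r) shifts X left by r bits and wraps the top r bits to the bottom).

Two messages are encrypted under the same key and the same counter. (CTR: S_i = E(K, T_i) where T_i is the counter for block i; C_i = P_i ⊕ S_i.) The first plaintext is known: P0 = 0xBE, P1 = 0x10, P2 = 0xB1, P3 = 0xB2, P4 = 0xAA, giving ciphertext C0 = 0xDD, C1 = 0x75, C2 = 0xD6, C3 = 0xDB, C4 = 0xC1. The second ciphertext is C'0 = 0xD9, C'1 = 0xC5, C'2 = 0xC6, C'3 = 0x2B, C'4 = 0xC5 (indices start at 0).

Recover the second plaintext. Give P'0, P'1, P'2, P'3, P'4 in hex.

P'0 = 0xBA, P'1 = 0xA0, P'2 = 0xA1, P'3 = 0x42, P'4 = 0xAE

In CTR with a reused counter, both messages share the same keystream S_i, so C_i ⊕ C'_i = P_i ⊕ P'_i and thus P'_i = P_i ⊕ C_i ⊕ C'_i.
P'0: 0xBE ⊕ 0xDD ⊕ 0xD9 = 0xBA.
P'1: 0x10 ⊕ 0x75 ⊕ 0xC5 = 0xA0.
P'2: 0xB1 ⊕ 0xD6 ⊕ 0xC6 = 0xA1.
P'3: 0xB2 ⊕ 0xDB ⊕ 0x2B = 0x42.
P'4: 0xAA ⊕ 0xC1 ⊕ 0xC5 = 0xAE.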